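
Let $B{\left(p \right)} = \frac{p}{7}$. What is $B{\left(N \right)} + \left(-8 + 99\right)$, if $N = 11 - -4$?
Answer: $\frac{652}{7} \approx 93.143$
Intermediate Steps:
$N = 15$ ($N = 11 + 4 = 15$)
$B{\left(p \right)} = \frac{p}{7}$ ($B{\left(p \right)} = p \frac{1}{7} = \frac{p}{7}$)
$B{\left(N \right)} + \left(-8 + 99\right) = \frac{1}{7} \cdot 15 + \left(-8 + 99\right) = \frac{15}{7} + 91 = \frac{652}{7}$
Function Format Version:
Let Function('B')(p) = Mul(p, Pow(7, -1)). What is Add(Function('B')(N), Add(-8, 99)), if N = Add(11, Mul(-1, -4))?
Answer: Rational(652, 7) ≈ 93.143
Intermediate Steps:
N = 15 (N = Add(11, 4) = 15)
Function('B')(p) = Mul(Rational(1, 7), p) (Function('B')(p) = Mul(p, Rational(1, 7)) = Mul(Rational(1, 7), p))
Add(Function('B')(N), Add(-8, 99)) = Add(Mul(Rational(1, 7), 15), Add(-8, 99)) = Add(Rational(15, 7), 91) = Rational(652, 7)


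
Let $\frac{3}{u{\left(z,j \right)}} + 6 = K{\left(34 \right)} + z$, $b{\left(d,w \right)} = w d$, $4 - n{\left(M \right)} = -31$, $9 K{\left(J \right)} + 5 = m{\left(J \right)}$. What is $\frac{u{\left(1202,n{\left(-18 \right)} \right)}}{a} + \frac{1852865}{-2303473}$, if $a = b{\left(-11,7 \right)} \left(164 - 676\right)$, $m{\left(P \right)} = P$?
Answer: $- \frac{788399983765909}{980135206324736} \approx -0.80438$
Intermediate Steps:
$K{\left(J \right)} = - \frac{5}{9} + \frac{J}{9}$
$n{\left(M \right)} = 35$ ($n{\left(M \right)} = 4 - -31 = 4 + 31 = 35$)
$b{\left(d,w \right)} = d w$
$u{\left(z,j \right)} = \frac{3}{- \frac{25}{9} + z}$ ($u{\left(z,j \right)} = \frac{3}{-6 + \left(\left(- \frac{5}{9} + \frac{1}{9} \cdot 34\right) + z\right)} = \frac{3}{-6 + \left(\left(- \frac{5}{9} + \frac{34}{9}\right) + z\right)} = \frac{3}{-6 + \left(\frac{29}{9} + z\right)} = \frac{3}{- \frac{25}{9} + z}$)
$a = 39424$ ($a = \left(-11\right) 7 \left(164 - 676\right) = \left(-77\right) \left(-512\right) = 39424$)
$\frac{u{\left(1202,n{\left(-18 \right)} \right)}}{a} + \frac{1852865}{-2303473} = \frac{27 \frac{1}{-25 + 9 \cdot 1202}}{39424} + \frac{1852865}{-2303473} = \frac{27}{-25 + 10818} \cdot \frac{1}{39424} + 1852865 \left(- \frac{1}{2303473}\right) = \frac{27}{10793} \cdot \frac{1}{39424} - \frac{1852865}{2303473} = \frac{27}{425503232} - \frac{1852865}{2303473} = - \frac{788399983765909}{980135206324736}$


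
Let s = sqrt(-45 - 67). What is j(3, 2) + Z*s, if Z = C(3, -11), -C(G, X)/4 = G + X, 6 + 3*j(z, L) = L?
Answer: -4/3 + 128*I*sqrt(7) ≈ -1.3333 + 338.66*I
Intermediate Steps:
j(z, L) = -2 + L/3
C(G, X) = -4*G - 4*X (C(G, X) = -4*(G + X) = -4*G - 4*X)
Z = 32 (Z = -4*3 - 4*(-11) = -12 + 44 = 32)
s = 4*I*sqrt(7) (s = sqrt(-112) = 4*I*sqrt(7) ≈ 10.583*I)
j(3, 2) + Z*s = (-2 + (1/3)*2) + 32*(4*I*sqrt(7)) = (-2 + 2/3) + 128*I*sqrt(7) = -4/3 + 128*I*sqrt(7)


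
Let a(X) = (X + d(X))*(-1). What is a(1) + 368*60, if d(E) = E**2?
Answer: 22078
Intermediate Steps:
a(X) = -X - X**2 (a(X) = (X + X**2)*(-1) = -X - X**2)
a(1) + 368*60 = 1*(-1 - 1*1) + 368*60 = 1*(-1 - 1) + 22080 = 1*(-2) + 22080 = -2 + 22080 = 22078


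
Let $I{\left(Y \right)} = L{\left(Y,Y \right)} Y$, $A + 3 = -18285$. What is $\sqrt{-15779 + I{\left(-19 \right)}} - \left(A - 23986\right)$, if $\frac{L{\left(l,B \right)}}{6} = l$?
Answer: $42274 + i \sqrt{13613} \approx 42274.0 + 116.67 i$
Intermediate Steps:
$A = -18288$ ($A = -3 - 18285 = -18288$)
$L{\left(l,B \right)} = 6 l$
$I{\left(Y \right)} = 6 Y^{2}$ ($I{\left(Y \right)} = 6 Y Y = 6 Y^{2}$)
$\sqrt{-15779 + I{\left(-19 \right)}} - \left(A - 23986\right) = \sqrt{-15779 + 6 \left(-19\right)^{2}} - \left(-18288 - 23986\right) = \sqrt{-15779 + 6 \cdot 361} - -42274 = \sqrt{-15779 + 2166} + 42274 = \sqrt{-13613} + 42274 = i \sqrt{13613} + 42274 = 42274 + i \sqrt{13613}$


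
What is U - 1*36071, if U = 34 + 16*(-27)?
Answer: -36469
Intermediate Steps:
U = -398 (U = 34 - 432 = -398)
U - 1*36071 = -398 - 1*36071 = -398 - 36071 = -36469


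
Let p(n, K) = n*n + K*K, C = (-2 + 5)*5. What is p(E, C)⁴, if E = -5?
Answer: 3906250000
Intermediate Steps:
C = 15 (C = 3*5 = 15)
p(n, K) = K² + n² (p(n, K) = n² + K² = K² + n²)
p(E, C)⁴ = (15² + (-5)²)⁴ = (225 + 25)⁴ = 250⁴ = 3906250000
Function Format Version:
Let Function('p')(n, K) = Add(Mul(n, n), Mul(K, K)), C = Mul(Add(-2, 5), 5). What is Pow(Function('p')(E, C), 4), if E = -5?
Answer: 3906250000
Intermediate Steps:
C = 15 (C = Mul(3, 5) = 15)
Function('p')(n, K) = Add(Pow(K, 2), Pow(n, 2)) (Function('p')(n, K) = Add(Pow(n, 2), Pow(K, 2)) = Add(Pow(K, 2), Pow(n, 2)))
Pow(Function('p')(E, C), 4) = Pow(Add(Pow(15, 2), Pow(-5, 2)), 4) = Pow(Add(225, 25), 4) = Pow(250, 4) = 3906250000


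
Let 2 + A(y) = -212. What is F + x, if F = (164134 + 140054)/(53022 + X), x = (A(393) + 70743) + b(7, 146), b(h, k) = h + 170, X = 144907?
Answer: 13995072062/197929 ≈ 70708.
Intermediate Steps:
A(y) = -214 (A(y) = -2 - 212 = -214)
b(h, k) = 170 + h
x = 70706 (x = (-214 + 70743) + (170 + 7) = 70529 + 177 = 70706)
F = 304188/197929 (F = (164134 + 140054)/(53022 + 144907) = 304188/197929 ≈ 1.5369)
F + x = 304188/197929 + 70706 = 13995072062/197929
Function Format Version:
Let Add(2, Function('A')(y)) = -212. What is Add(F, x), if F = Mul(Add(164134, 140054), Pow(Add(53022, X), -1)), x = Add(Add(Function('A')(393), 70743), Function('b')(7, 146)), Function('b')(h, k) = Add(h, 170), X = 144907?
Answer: Rational(13995072062, 197929) ≈ 70708.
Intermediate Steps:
Function('A')(y) = -214 (Function('A')(y) = Add(-2, -212) = -214)
Function('b')(h, k) = Add(170, h)
x = 70706 (x = Add(Add(-214, 70743), Add(170, 7)) = Add(70529, 177) = 70706)
F = Rational(304188, 197929) (F = Mul(Add(164134, 140054), Pow(Add(53022, 144907), -1)) = Mul(304188, Pow(197929, -1)) = Mul(304188, Rational(1, 197929)) = Rational(304188, 197929) ≈ 1.5369)
Add(F, x) = Add(Rational(304188, 197929), 70706) = Rational(13995072062, 197929)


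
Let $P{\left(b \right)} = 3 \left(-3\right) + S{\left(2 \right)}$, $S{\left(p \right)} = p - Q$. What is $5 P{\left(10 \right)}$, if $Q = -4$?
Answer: $-15$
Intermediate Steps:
$S{\left(p \right)} = 4 + p$ ($S{\left(p \right)} = p - -4 = p + 4 = 4 + p$)
$P{\left(b \right)} = -3$ ($P{\left(b \right)} = 3 \left(-3\right) + \left(4 + 2\right) = -9 + 6 = -3$)
$5 P{\left(10 \right)} = 5 \left(-3\right) = -15$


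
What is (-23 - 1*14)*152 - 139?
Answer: -5763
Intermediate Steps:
(-23 - 1*14)*152 - 139 = (-23 - 14)*152 - 139 = -37*152 - 139 = -5624 - 139 = -5763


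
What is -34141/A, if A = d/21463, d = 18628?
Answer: -732768283/18628 ≈ -39337.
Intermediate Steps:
A = 18628/21463 ≈ 0.86791
-34141/A = -34141/18628/21463 = -34141*21463/18628 = -732768283/18628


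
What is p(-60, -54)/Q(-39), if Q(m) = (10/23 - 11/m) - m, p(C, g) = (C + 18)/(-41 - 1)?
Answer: 897/35626 ≈ 0.025178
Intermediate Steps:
p(C, g) = -3/7 - C/42 (p(C, g) = (18 + C)/(-42) = (18 + C)*(-1/42) = -3/7 - C/42)
Q(m) = 10/23 - m - 11/m (Q(m) = (10*(1/23) - 11/m) - m = (10/23 - 11/m) - m = 10/23 - m - 11/m)
p(-60, -54)/Q(-39) = (-3/7 - 1/42*(-60))/(10/23 - 1*(-39) - 11/(-39)) = (-3/7 + 10/7)/(10/23 + 39 - 11*(-1/39)) = 1/(10/23 + 39 + 11/39) = 1/(35626/897) = 1*(897/35626) = 897/35626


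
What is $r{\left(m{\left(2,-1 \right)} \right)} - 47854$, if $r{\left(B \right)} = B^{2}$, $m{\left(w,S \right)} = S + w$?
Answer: $-47853$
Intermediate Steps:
$r{\left(m{\left(2,-1 \right)} \right)} - 47854 = \left(-1 + 2\right)^{2} - 47854 = 1^{2} - 47854 = 1 - 47854 = -47853$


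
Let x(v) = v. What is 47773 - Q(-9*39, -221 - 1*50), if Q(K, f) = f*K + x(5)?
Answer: -47353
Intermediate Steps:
Q(K, f) = 5 + K*f (Q(K, f) = f*K + 5 = K*f + 5 = 5 + K*f)
47773 - Q(-9*39, -221 - 1*50) = 47773 - (5 + (-9*39)*(-221 - 1*50)) = 47773 - (5 - 351*(-221 - 50)) = 47773 - (5 - 351*(-271)) = 47773 - (5 + 95121) = 47773 - 1*95126 = 47773 - 95126 = -47353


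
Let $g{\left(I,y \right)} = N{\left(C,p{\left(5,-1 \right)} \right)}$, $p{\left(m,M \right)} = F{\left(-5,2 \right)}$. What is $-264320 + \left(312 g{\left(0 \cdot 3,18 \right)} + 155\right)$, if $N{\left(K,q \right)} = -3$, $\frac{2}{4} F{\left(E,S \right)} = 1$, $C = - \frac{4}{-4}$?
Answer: $-265101$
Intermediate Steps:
$C = 1$ ($C = \left(-4\right) \left(- \frac{1}{4}\right) = 1$)
$F{\left(E,S \right)} = 2$ ($F{\left(E,S \right)} = 2 \cdot 1 = 2$)
$p{\left(m,M \right)} = 2$
$g{\left(I,y \right)} = -3$
$-264320 + \left(312 g{\left(0 \cdot 3,18 \right)} + 155\right) = -264320 + \left(312 \left(-3\right) + 155\right) = -264320 + \left(-936 + 155\right) = -264320 - 781 = -265101$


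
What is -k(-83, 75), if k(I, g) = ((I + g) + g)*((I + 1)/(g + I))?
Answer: -2747/4 ≈ -686.75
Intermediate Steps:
k(I, g) = (1 + I)*(I + 2*g)/(I + g) (k(I, g) = (I + 2*g)*((1 + I)/(I + g)) = (1 + I)*(I + 2*g)/(I + g))
-k(-83, 75) = -(-83 + (-83)² + 2*75 + 2*(-83)*75)/(-83 + 75) = -(-83 + 6889 + 150 - 12450)/(-8) = -(-1)*(-5494)/8 = -1*2747/4 = -2747/4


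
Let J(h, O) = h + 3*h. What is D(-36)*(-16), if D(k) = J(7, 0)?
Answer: -448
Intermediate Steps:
J(h, O) = 4*h
D(k) = 28 (D(k) = 4*7 = 28)
D(-36)*(-16) = 28*(-16) = -448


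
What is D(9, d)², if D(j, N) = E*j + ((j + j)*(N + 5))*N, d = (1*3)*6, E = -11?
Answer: 54066609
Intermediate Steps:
d = 18 (d = 3*6 = 18)
D(j, N) = -11*j + 2*N*j*(5 + N) (D(j, N) = -11*j + ((j + j)*(N + 5))*N = -11*j + ((2*j)*(5 + N))*N = -11*j + (2*j*(5 + N))*N = -11*j + 2*N*j*(5 + N))
D(9, d)² = (9*(-11 + 2*18² + 10*18))² = (9*(-11 + 2*324 + 180))² = (9*(-11 + 648 + 180))² = (9*817)² = 7353² = 54066609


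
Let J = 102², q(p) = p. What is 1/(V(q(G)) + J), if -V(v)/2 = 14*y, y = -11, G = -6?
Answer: 1/10712 ≈ 9.3353e-5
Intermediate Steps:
J = 10404
V(v) = 308 (V(v) = -28*(-11) = -2*(-154) = 308)
1/(V(q(G)) + J) = 1/(308 + 10404) = 1/10712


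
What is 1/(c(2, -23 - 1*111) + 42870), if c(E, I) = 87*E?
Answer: 1/43044 ≈ 2.3232e-5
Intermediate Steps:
1/(c(2, -23 - 1*111) + 42870) = 1/(87*2 + 42870) = 1/(174 + 42870) = 1/43044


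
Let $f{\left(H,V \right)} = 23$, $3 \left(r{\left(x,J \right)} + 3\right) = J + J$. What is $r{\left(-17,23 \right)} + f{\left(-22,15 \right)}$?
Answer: $\frac{106}{3} \approx 35.333$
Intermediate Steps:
$r{\left(x,J \right)} = -3 + \frac{2 J}{3}$ ($r{\left(x,J \right)} = -3 + \frac{J + J}{3} = -3 + \frac{2 J}{3}$)
$r{\left(-17,23 \right)} + f{\left(-22,15 \right)} = \left(-3 + \frac{2}{3} \cdot 23\right) + 23 = \left(-3 + \frac{46}{3}\right) + 23 = \frac{37}{3} + 23 = \frac{106}{3}$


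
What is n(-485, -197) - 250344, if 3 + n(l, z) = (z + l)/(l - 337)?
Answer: -102892276/411 ≈ -2.5035e+5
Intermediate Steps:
n(l, z) = -3 + (l + z)/(-337 + l) (n(l, z) = -3 + (z + l)/(l - 337) = -3 + (l + z)/(-337 + l))
n(-485, -197) - 250344 = (1011 - 197 - 2*(-485))/(-337 - 485) - 250344 = (1011 - 197 + 970)/(-822) - 250344 = -1/822*1784 - 250344 = -892/411 - 250344 = -102892276/411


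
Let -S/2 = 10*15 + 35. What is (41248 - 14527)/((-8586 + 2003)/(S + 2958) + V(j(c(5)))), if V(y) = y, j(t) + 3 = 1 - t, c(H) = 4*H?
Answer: -23051316/21173 ≈ -1088.7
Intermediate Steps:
S = -370 (S = -2*(10*15 + 35) = -2*(150 + 35) = -2*185 = -370)
j(t) = -2 - t (j(t) = -3 + (1 - t) = -2 - t)
(41248 - 14527)/((-8586 + 2003)/(S + 2958) + V(j(c(5)))) = (41248 - 14527)/((-8586 + 2003)/(-370 + 2958) + (-2 - 4*5)) = 26721/(-6583/2588 + (-2 - 1*20)) = 26721/(-6583*1/2588 + (-2 - 20)) = 26721/(-6583/2588 - 22) = 26721/(-63519/2588) = 26721*(-2588/63519) = -23051316/21173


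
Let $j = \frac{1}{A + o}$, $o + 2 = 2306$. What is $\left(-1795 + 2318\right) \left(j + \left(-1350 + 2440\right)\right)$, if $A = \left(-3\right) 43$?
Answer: $\frac{1239902773}{2175} \approx 5.7007 \cdot 10^{5}$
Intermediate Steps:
$A = -129$
$o = 2304$ ($o = -2 + 2306 = 2304$)
$j = \frac{1}{2175}$ ($j = \frac{1}{-129 + 2304} = \frac{1}{2175} \approx 0.00045977$)
$\left(-1795 + 2318\right) \left(j + \left(-1350 + 2440\right)\right) = \left(-1795 + 2318\right) \left(\frac{1}{2175} + \left(-1350 + 2440\right)\right) = 523 \left(\frac{1}{2175} + 1090\right) = 523 \cdot \frac{2370751}{2175} = \frac{1239902773}{2175}$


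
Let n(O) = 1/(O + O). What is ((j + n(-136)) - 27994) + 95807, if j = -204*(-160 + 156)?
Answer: 18667087/272 ≈ 68629.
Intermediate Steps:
j = 816 (j = -204*(-4) = 816)
n(O) = 1/(2*O)
((j + n(-136)) - 27994) + 95807 = ((816 + (½)/(-136)) - 27994) + 95807 = ((816 + (½)*(-1/136)) - 27994) + 95807 = ((816 - 1/272) - 27994) + 95807 = (221951/272 - 27994) + 95807 = -7392417/272 + 95807 = 18667087/272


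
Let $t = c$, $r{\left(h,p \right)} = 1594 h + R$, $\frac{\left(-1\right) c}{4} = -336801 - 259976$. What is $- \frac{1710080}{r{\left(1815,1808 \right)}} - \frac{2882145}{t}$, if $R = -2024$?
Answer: $- \frac{6207337354055}{3450667259644} \approx -1.7989$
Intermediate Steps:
$c = 2387108$ ($c = - 4 \left(-336801 - 259976\right) = \left(-4\right) \left(-596777\right) = 2387108$)
$r{\left(h,p \right)} = -2024 + 1594 h$ ($r{\left(h,p \right)} = 1594 h - 2024 = -2024 + 1594 h$)
$t = 2387108$
$- \frac{1710080}{r{\left(1815,1808 \right)}} - \frac{2882145}{t} = - \frac{1710080}{-2024 + 1594 \cdot 1815} - \frac{2882145}{2387108} = - \frac{1710080}{-2024 + 2893110} - \frac{2882145}{2387108} = - \frac{1710080}{2891086} - \frac{2882145}{2387108} = \left(-1710080\right) \frac{1}{2891086} - \frac{2882145}{2387108} = - \frac{855040}{1445543} - \frac{2882145}{2387108} = - \frac{6207337354055}{3450667259644}$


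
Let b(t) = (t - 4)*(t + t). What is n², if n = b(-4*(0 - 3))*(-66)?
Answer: 160579584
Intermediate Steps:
b(t) = 2*t*(-4 + t) (b(t) = (-4 + t)*(2*t) = 2*t*(-4 + t))
n = -12672 (n = (2*(-4*(0 - 3))*(-4 - 4*(0 - 3)))*(-66) = (2*(-4*(-3))*(-4 - 4*(-3)))*(-66) = (2*12*(-4 + 12))*(-66) = (2*12*8)*(-66) = 192*(-66) = -12672)
n² = (-12672)² = 160579584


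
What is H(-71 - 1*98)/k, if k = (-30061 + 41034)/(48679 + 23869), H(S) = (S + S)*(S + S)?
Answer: 8288173712/10973 ≈ 7.5532e+5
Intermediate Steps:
H(S) = 4*S**2 (H(S) = (2*S)*(2*S) = 4*S**2)
k = 10973/72548 ≈ 0.15125
H(-71 - 1*98)/k = (4*(-71 - 1*98)**2)/(10973/72548) = (4*(-71 - 98)**2)*(72548/10973) = (4*(-169)**2)*(72548/10973) = (4*28561)*(72548/10973) = 114244*(72548/10973) = 8288173712/10973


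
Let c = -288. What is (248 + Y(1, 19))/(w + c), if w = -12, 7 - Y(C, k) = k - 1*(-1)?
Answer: -47/60 ≈ -0.78333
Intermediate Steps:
Y(C, k) = 6 - k (Y(C, k) = 7 - (k - 1*(-1)) = 7 - (k + 1) = 7 - (1 + k) = 7 + (-1 - k) = 6 - k)
(248 + Y(1, 19))/(w + c) = (248 + (6 - 1*19))/(-12 - 288) = (248 + (6 - 19))/(-300) = (248 - 13)*(-1/300) = 235*(-1/300) = -47/60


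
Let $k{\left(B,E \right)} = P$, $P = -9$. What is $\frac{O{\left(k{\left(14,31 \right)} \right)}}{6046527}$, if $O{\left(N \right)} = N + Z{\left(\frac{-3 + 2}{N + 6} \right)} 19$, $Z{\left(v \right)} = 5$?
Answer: $\frac{86}{6046527} \approx 1.4223 \cdot 10^{-5}$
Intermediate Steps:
$k{\left(B,E \right)} = -9$
$O{\left(N \right)} = 95 + N$ ($O{\left(N \right)} = N + 5 \cdot 19 = N + 95 = 95 + N$)
$\frac{O{\left(k{\left(14,31 \right)} \right)}}{6046527} = \frac{95 - 9}{6046527} = 86 \cdot \frac{1}{6046527} = \frac{86}{6046527}$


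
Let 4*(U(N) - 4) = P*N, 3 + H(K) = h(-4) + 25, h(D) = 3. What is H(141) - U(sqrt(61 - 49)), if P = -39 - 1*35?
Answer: 21 + 37*sqrt(3) ≈ 85.086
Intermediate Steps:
H(K) = 25 (H(K) = -3 + (3 + 25) = -3 + 28 = 25)
P = -74 (P = -39 - 35 = -74)
U(N) = 4 - 37*N/2 (U(N) = 4 + (-74*N)/4 = 4 - 37*N/2)
H(141) - U(sqrt(61 - 49)) = 25 - (4 - 37*sqrt(61 - 49)/2) = 25 - (4 - 37*sqrt(3)) = 25 + (-4 + 37*sqrt(3)) = 21 + 37*sqrt(3)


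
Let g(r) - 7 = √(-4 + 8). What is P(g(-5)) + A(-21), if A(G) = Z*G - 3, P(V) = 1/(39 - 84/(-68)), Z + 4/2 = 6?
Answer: -59491/684 ≈ -86.975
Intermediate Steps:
Z = 4 (Z = -2 + 6 = 4)
g(r) = 9 (g(r) = 7 + √(-4 + 8) = 7 + √4 = 7 + 2 = 9)
P(V) = 17/684 (P(V) = 1/(39 - 84*(-1/68)) = 1/(39 + 21/17) = 1/(684/17) = 17/684)
A(G) = -3 + 4*G (A(G) = 4*G - 3 = -3 + 4*G)
P(g(-5)) + A(-21) = 17/684 + (-3 + 4*(-21)) = 17/684 + (-3 - 84) = 17/684 - 87 = -59491/684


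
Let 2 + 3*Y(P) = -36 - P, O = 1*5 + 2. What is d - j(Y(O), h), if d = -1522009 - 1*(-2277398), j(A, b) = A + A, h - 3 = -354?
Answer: 755419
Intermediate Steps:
O = 7 (O = 5 + 2 = 7)
Y(P) = -38/3 - P/3 (Y(P) = -2/3 + (-36 - P)/3 = -2/3 + (-12 - P/3) = -38/3 - P/3)
h = -351 (h = 3 - 354 = -351)
j(A, b) = 2*A
d = 755389 (d = -1522009 + 2277398 = 755389)
d - j(Y(O), h) = 755389 - 2*(-38/3 - 1/3*7) = 755389 - 2*(-38/3 - 7/3) = 755389 - 2*(-15) = 755389 - 1*(-30) = 755389 + 30 = 755419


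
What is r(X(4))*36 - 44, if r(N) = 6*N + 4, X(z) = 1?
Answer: 316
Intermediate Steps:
r(N) = 4 + 6*N
r(X(4))*36 - 44 = (4 + 6*1)*36 - 44 = (4 + 6)*36 - 44 = 10*36 - 44 = 360 - 44 = 316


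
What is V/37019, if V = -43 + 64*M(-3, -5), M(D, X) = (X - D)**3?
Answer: -555/37019 ≈ -0.014992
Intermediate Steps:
V = -555 (V = -43 + 64*(-(-3 - 1*(-5))**3) = -43 + 64*(-(-3 + 5)**3) = -43 + 64*(-1*2**3) = -43 + 64*(-1*8) = -43 + 64*(-8) = -43 - 512 = -555)
V/37019 = -555/37019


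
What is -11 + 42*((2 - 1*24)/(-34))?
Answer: 275/17 ≈ 16.176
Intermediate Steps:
-11 + 42*((2 - 1*24)/(-34)) = -11 + 42*((2 - 24)*(-1/34)) = -11 + 42*(-22*(-1/34)) = -11 + 42*(11/17) = -11 + 462/17 = 275/17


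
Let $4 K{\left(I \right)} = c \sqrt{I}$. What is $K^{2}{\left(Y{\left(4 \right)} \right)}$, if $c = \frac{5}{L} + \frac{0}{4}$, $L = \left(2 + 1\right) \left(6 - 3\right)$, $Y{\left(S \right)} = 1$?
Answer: $\frac{25}{1296} \approx 0.01929$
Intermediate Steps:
$L = 9$ ($L = 3 \cdot 3 = 9$)
$c = \frac{5}{9}$ ($c = \frac{5}{9} + \frac{0}{4} = 5 \cdot \frac{1}{9} + 0 \cdot \frac{1}{4} = \frac{5}{9} + 0 = \frac{5}{9} \approx 0.55556$)
$K{\left(I \right)} = \frac{5 \sqrt{I}}{36}$ ($K{\left(I \right)} = \frac{\frac{5}{9} \sqrt{I}}{4} = \frac{5 \sqrt{I}}{36}$)
$K^{2}{\left(Y{\left(4 \right)} \right)} = \left(\frac{5 \sqrt{1}}{36}\right)^{2} = \left(\frac{5}{36} \cdot 1\right)^{2} = \left(\frac{5}{36}\right)^{2} = \frac{25}{1296}$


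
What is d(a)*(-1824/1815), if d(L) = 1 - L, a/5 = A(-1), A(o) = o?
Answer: -3648/605 ≈ -6.0298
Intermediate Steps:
a = -5 (a = 5*(-1) = -5)
d(a)*(-1824/1815) = (1 - 1*(-5))*(-1824/1815) = (1 + 5)*(-1824*1/1815) = 6*(-608/605) = -3648/605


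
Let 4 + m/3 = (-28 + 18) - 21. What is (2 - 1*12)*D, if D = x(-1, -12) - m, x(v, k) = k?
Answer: -930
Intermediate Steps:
m = -105 (m = -12 + 3*((-28 + 18) - 21) = -12 + 3*(-10 - 21) = -12 + 3*(-31) = -12 - 93 = -105)
D = 93 (D = -12 - 1*(-105) = -12 + 105 = 93)
(2 - 1*12)*D = (2 - 1*12)*93 = (2 - 12)*93 = -10*93 = -930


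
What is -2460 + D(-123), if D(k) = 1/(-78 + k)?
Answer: -494461/201 ≈ -2460.0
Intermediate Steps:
-2460 + D(-123) = -2460 + 1/(-78 - 123) = -2460 + 1/(-201) = -2460 - 1/201 = -494461/201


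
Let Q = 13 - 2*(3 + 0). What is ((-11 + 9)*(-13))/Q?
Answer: 26/7 ≈ 3.7143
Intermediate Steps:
Q = 7 (Q = 13 - 2*3 = 13 - 6 = 7)
((-11 + 9)*(-13))/Q = ((-11 + 9)*(-13))/7 = -2*(-13)*(⅐) = 26*(⅐) = 26/7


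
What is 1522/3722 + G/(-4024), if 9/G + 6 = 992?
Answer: 3019375555/7383822704 ≈ 0.40892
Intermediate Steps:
G = 9/986 (G = 9/(-6 + 992) = 9/986 ≈ 0.0091278)
1522/3722 + G/(-4024) = 1522/3722 + (9/986)/(-4024) = 1522*(1/3722) + (9/986)*(-1/4024) = 761/1861 - 9/3967664 = 3019375555/7383822704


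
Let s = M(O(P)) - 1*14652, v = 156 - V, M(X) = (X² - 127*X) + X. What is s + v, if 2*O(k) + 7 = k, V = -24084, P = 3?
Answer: 9844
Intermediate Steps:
O(k) = -7/2 + k/2
M(X) = X² - 126*X
v = 24240 (v = 156 - 1*(-24084) = 156 + 24084 = 24240)
s = -14396 (s = (-7/2 + (½)*3)*(-126 + (-7/2 + (½)*3)) - 1*14652 = (-7/2 + 3/2)*(-126 + (-7/2 + 3/2)) - 14652 = -2*(-126 - 2) - 14652 = -2*(-128) - 14652 = 256 - 14652 = -14396)
s + v = -14396 + 24240 = 9844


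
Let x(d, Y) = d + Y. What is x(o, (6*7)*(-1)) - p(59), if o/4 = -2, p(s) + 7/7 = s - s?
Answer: -49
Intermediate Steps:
p(s) = -1 (p(s) = -1 + (s - s) = -1 + 0 = -1)
o = -8 (o = 4*(-2) = -8)
x(d, Y) = Y + d
x(o, (6*7)*(-1)) - p(59) = ((6*7)*(-1) - 8) - 1*(-1) = (42*(-1) - 8) + 1 = (-42 - 8) + 1 = -50 + 1 = -49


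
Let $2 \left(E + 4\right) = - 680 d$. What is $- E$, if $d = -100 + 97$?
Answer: $-1016$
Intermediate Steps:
$d = -3$
$E = 1016$ ($E = -4 + \frac{\left(-680\right) \left(-3\right)}{2} = -4 + \frac{1}{2} \cdot 2040 = -4 + 1020 = 1016$)
$- E = \left(-1\right) 1016 = -1016$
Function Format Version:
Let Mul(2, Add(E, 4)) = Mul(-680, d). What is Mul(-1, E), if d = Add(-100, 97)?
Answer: -1016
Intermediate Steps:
d = -3
E = 1016 (E = Add(-4, Mul(Rational(1, 2), Mul(-680, -3))) = Add(-4, Mul(Rational(1, 2), 2040)) = Add(-4, 1020) = 1016)
Mul(-1, E) = Mul(-1, 1016) = -1016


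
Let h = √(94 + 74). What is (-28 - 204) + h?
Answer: -232 + 2*√42 ≈ -219.04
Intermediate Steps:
h = 2*√42 (h = √168 = 2*√42 ≈ 12.961)
(-28 - 204) + h = (-28 - 204) + 2*√42 = -232 + 2*√42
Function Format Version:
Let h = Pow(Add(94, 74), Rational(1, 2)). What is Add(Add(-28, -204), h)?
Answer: Add(-232, Mul(2, Pow(42, Rational(1, 2)))) ≈ -219.04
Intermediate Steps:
h = Mul(2, Pow(42, Rational(1, 2))) (h = Pow(168, Rational(1, 2)) = Mul(2, Pow(42, Rational(1, 2))) ≈ 12.961)
Add(Add(-28, -204), h) = Add(Add(-28, -204), Mul(2, Pow(42, Rational(1, 2)))) = Add(-232, Mul(2, Pow(42, Rational(1, 2))))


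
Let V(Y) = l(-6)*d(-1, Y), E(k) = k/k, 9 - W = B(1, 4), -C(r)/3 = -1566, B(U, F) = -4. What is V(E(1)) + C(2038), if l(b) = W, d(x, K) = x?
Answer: 4685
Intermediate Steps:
C(r) = 4698 (C(r) = -3*(-1566) = 4698)
W = 13 (W = 9 - 1*(-4) = 9 + 4 = 13)
E(k) = 1
l(b) = 13
V(Y) = -13 (V(Y) = 13*(-1) = -13)
V(E(1)) + C(2038) = -13 + 4698 = 4685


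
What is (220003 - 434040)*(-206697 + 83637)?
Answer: 26339393220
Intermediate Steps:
(220003 - 434040)*(-206697 + 83637) = -214037*(-123060) = 26339393220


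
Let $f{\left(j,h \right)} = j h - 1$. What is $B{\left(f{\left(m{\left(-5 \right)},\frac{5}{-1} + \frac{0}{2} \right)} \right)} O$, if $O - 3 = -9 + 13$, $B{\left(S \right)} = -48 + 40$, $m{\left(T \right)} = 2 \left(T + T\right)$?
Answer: $-56$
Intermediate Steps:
$m{\left(T \right)} = 4 T$ ($m{\left(T \right)} = 2 \cdot 2 T = 4 T$)
$f{\left(j,h \right)} = -1 + h j$ ($f{\left(j,h \right)} = h j - 1 = -1 + h j$)
$B{\left(S \right)} = -8$
$O = 7$ ($O = 3 + \left(-9 + 13\right) = 3 + 4 = 7$)
$B{\left(f{\left(m{\left(-5 \right)},\frac{5}{-1} + \frac{0}{2} \right)} \right)} O = \left(-8\right) 7 = -56$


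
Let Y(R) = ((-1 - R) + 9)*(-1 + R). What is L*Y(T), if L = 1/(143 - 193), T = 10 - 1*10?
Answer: 4/25 ≈ 0.16000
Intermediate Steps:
T = 0 (T = 10 - 10 = 0)
Y(R) = (-1 + R)*(8 - R) (Y(R) = (8 - R)*(-1 + R) = (-1 + R)*(8 - R))
L = -1/50 (L = 1/(-50) = -1/50 ≈ -0.020000)
L*Y(T) = -(-8 - 1*0² + 9*0)/50 = -(-8 - 1*0 + 0)/50 = -(-8 + 0 + 0)/50 = -1/50*(-8) = 4/25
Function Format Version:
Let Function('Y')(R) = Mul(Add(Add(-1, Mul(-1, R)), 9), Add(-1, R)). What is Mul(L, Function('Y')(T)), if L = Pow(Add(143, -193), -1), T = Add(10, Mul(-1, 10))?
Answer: Rational(4, 25) ≈ 0.16000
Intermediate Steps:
T = 0 (T = Add(10, -10) = 0)
Function('Y')(R) = Mul(Add(-1, R), Add(8, Mul(-1, R))) (Function('Y')(R) = Mul(Add(8, Mul(-1, R)), Add(-1, R)) = Mul(Add(-1, R), Add(8, Mul(-1, R))))
L = Rational(-1, 50) (L = Pow(-50, -1) = Rational(-1, 50) ≈ -0.020000)
Mul(L, Function('Y')(T)) = Mul(Rational(-1, 50), Add(-8, Mul(-1, Pow(0, 2)), Mul(9, 0))) = Mul(Rational(-1, 50), Add(-8, Mul(-1, 0), 0)) = Mul(Rational(-1, 50), Add(-8, 0, 0)) = Mul(Rational(-1, 50), -8) = Rational(4, 25)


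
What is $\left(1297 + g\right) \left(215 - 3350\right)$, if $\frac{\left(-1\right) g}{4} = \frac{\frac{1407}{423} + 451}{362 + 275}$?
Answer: $- \frac{121467047405}{29939} \approx -4.0572 \cdot 10^{6}$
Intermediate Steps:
$g = - \frac{256240}{89817}$ ($g = - 4 \frac{\frac{1407}{423} + 451}{362 + 275} = - 4 \frac{1407 \cdot \frac{1}{423} + 451}{637} = - 4 \left(\frac{469}{141} + 451\right) \frac{1}{637} = - 4 \cdot \frac{64060}{141} \cdot \frac{1}{637} = \left(-4\right) \frac{64060}{89817} = - \frac{256240}{89817} \approx -2.8529$)
$\left(1297 + g\right) \left(215 - 3350\right) = \left(1297 - \frac{256240}{89817}\right) \left(215 - 3350\right) = \frac{116236409}{89817} \left(-3135\right) = - \frac{121467047405}{29939}$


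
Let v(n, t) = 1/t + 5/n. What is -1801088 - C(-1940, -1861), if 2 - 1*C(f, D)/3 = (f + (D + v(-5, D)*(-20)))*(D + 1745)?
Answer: -903161426/1861 ≈ -4.8531e+5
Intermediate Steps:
v(n, t) = 1/t + 5/n
C(f, D) = 6 - 3*(1745 + D)*(20 + D + f - 20/D) (C(f, D) = 6 - 3*(f + (D + (1/D + 5/(-5))*(-20)))*(D + 1745) = 6 - 3*(f + (D + (1/D + 5*(-⅕))*(-20)))*(1745 + D) = 6 - 3*(f + (D + (1/D - 1)*(-20)))*(1745 + D) = 6 - 3*(f + (D + (-1 + 1/D)*(-20)))*(1745 + D) = 6 - 3*(f + (D + (20 - 20/D)))*(1745 + D) = 6 - 3*(f + (20 + D - 20/D))*(1745 + D) = 6 - 3*(20 + D + f - 20/D)*(1745 + D) = 6 - 3*(1745 + D)*(20 + D + f - 20/D))
-1801088 - C(-1940, -1861) = -1801088 - (-104634 - 5295*(-1861) - 5235*(-1940) - 3*(-1861)² + 104700/(-1861) - 3*(-1861)*(-1940)) = -1801088 - (-104634 + 9853995 + 10155900 - 3*3463321 + 104700*(-1/1861) - 10831020) = -1801088 - (-104634 + 9853995 + 10155900 - 10389963 - 104700/1861 - 10831020) = -1801088 - 1*(-2448663342/1861) = -1801088 + 2448663342/1861 = -903161426/1861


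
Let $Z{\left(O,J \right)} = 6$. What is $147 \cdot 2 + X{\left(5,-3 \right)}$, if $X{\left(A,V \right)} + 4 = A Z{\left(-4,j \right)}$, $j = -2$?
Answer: $320$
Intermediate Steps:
$X{\left(A,V \right)} = -4 + 6 A$ ($X{\left(A,V \right)} = -4 + A 6 = -4 + 6 A$)
$147 \cdot 2 + X{\left(5,-3 \right)} = 147 \cdot 2 + \left(-4 + 6 \cdot 5\right) = 294 + \left(-4 + 30\right) = 294 + 26 = 320$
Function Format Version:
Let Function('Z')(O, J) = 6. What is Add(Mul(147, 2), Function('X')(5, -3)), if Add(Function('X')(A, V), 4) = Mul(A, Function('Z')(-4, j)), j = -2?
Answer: 320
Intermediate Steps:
Function('X')(A, V) = Add(-4, Mul(6, A)) (Function('X')(A, V) = Add(-4, Mul(A, 6)) = Add(-4, Mul(6, A)))
Add(Mul(147, 2), Function('X')(5, -3)) = Add(Mul(147, 2), Add(-4, Mul(6, 5))) = Add(294, Add(-4, 30)) = Add(294, 26) = 320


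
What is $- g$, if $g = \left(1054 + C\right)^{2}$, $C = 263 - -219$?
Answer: $-2359296$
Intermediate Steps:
$C = 482$ ($C = 263 + 219 = 482$)
$g = 2359296$ ($g = \left(1054 + 482\right)^{2} = 1536^{2} = 2359296$)
$- g = \left(-1\right) 2359296 = -2359296$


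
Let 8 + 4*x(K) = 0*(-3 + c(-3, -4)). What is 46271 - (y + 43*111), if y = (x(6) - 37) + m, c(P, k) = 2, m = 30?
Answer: 41507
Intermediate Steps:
x(K) = -2 (x(K) = -2 + (0*(-3 + 2))/4 = -2 + (0*(-1))/4 = -2 + (¼)*0 = -2 + 0 = -2)
y = -9 (y = (-2 - 37) + 30 = -39 + 30 = -9)
46271 - (y + 43*111) = 46271 - (-9 + 43*111) = 46271 - (-9 + 4773) = 46271 - 1*4764 = 46271 - 4764 = 41507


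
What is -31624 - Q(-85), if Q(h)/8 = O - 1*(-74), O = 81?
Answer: -32864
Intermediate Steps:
Q(h) = 1240 (Q(h) = 8*(81 - 1*(-74)) = 8*(81 + 74) = 8*155 = 1240)
-31624 - Q(-85) = -31624 - 1*1240 = -31624 - 1240 = -32864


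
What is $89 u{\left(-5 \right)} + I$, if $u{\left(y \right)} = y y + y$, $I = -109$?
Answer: $1671$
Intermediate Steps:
$u{\left(y \right)} = y + y^{2}$ ($u{\left(y \right)} = y^{2} + y = y + y^{2}$)
$89 u{\left(-5 \right)} + I = 89 \left(- 5 \left(1 - 5\right)\right) - 109 = 89 \left(\left(-5\right) \left(-4\right)\right) - 109 = 89 \cdot 20 - 109 = 1780 - 109 = 1671$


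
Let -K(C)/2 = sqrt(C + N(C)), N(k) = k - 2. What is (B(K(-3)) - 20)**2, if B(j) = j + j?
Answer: 272 + 320*I*sqrt(2) ≈ 272.0 + 452.55*I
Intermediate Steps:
N(k) = -2 + k
K(C) = -2*sqrt(-2 + 2*C) (K(C) = -2*sqrt(C + (-2 + C)) = -2*sqrt(-2 + 2*C))
B(j) = 2*j
(B(K(-3)) - 20)**2 = (2*(-2*sqrt(-2 + 2*(-3))) - 20)**2 = (2*(-2*sqrt(-2 - 6)) - 20)**2 = (2*(-4*I*sqrt(2)) - 20)**2 = (-8*I*sqrt(2) - 20)**2 = (-20 - 8*I*sqrt(2))**2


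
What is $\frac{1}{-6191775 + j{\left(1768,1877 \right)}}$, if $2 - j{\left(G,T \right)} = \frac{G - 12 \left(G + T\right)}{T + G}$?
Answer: $- \frac{3645}{22568970613} \approx -1.615 \cdot 10^{-7}$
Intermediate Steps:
$j{\left(G,T \right)} = 2 - \frac{- 12 T - 11 G}{G + T}$ ($j{\left(G,T \right)} = 2 - \frac{G - 12 \left(G + T\right)}{T + G} = 2 - \frac{G - \left(12 G + 12 T\right)}{G + T} = 2 - \frac{- 12 T - 11 G}{G + T}$)
$\frac{1}{-6191775 + j{\left(1768,1877 \right)}} = \frac{1}{-6191775 + \frac{13 \cdot 1768 + 14 \cdot 1877}{1768 + 1877}} = \frac{1}{-6191775 + \frac{22984 + 26278}{3645}} = \frac{1}{-6191775 + \frac{1}{3645} \cdot 49262} = \frac{1}{-6191775 + \frac{49262}{3645}} = \frac{1}{- \frac{22568970613}{3645}} = - \frac{3645}{22568970613}$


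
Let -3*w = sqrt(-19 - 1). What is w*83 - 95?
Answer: -95 - 166*I*sqrt(5)/3 ≈ -95.0 - 123.73*I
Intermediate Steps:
w = -2*I*sqrt(5)/3 (w = -sqrt(-19 - 1)/3 = -2*I*sqrt(5)/3 ≈ -1.4907*I)
w*83 - 95 = -2*I*sqrt(5)/3*83 - 95 = -166*I*sqrt(5)/3 - 95 = -95 - 166*I*sqrt(5)/3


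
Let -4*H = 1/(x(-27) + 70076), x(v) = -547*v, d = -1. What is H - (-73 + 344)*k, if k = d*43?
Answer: 3954795139/339380 ≈ 11653.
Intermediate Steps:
H = -1/339380 (H = -1/(4*(-547*(-27) + 70076)) = -1/(4*(14769 + 70076)) = -¼/84845 = -¼*1/84845 = -1/339380 ≈ -2.9465e-6)
k = -43 (k = -1*43 = -43)
H - (-73 + 344)*k = -1/339380 - (-73 + 344)*(-43) = -1/339380 - 271*(-43) = -1/339380 - 1*(-11653) = -1/339380 + 11653 = 3954795139/339380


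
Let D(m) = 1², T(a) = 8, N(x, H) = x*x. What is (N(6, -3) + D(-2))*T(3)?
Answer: 296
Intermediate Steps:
N(x, H) = x²
D(m) = 1
(N(6, -3) + D(-2))*T(3) = (6² + 1)*8 = (36 + 1)*8 = 37*8 = 296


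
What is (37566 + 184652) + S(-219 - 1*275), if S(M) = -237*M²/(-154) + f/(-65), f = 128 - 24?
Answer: 230144644/385 ≈ 5.9778e+5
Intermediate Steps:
f = 104
S(M) = -8/5 + 237*M²/154 (S(M) = -237*M²/(-154) + 104/(-65) = -237*M²*(-1/154) + 104*(-1/65) = 237*M²/154 - 8/5 = -8/5 + 237*M²/154)
(37566 + 184652) + S(-219 - 1*275) = (37566 + 184652) + (-8/5 + 237*(-219 - 1*275)²/154) = 222218 + (-8/5 + 237*(-219 - 275)²/154) = 222218 + (-8/5 + (237/154)*(-494)²) = 222218 + (-8/5 + (237/154)*244036) = 222218 + (-8/5 + 28918266/77) = 222218 + 144590714/385 = 230144644/385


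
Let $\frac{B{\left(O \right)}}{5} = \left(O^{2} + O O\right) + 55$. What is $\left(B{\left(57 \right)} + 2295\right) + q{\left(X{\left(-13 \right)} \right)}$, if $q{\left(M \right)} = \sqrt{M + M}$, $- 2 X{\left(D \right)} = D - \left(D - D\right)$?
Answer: $35060 + \sqrt{13} \approx 35064.0$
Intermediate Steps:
$B{\left(O \right)} = 275 + 10 O^{2}$ ($B{\left(O \right)} = 5 \left(\left(O^{2} + O O\right) + 55\right) = 5 \left(\left(O^{2} + O^{2}\right) + 55\right) = 5 \left(2 O^{2} + 55\right) = 5 \left(55 + 2 O^{2}\right) = 275 + 10 O^{2}$)
$X{\left(D \right)} = - \frac{D}{2}$ ($X{\left(D \right)} = - \frac{D - \left(D - D\right)}{2} = - \frac{D - 0}{2} = - \frac{D + 0}{2} = - \frac{D}{2}$)
$q{\left(M \right)} = \sqrt{2} \sqrt{M}$ ($q{\left(M \right)} = \sqrt{2 M} = \sqrt{2} \sqrt{M}$)
$\left(B{\left(57 \right)} + 2295\right) + q{\left(X{\left(-13 \right)} \right)} = \left(\left(275 + 10 \cdot 57^{2}\right) + 2295\right) + \sqrt{2} \sqrt{\left(- \frac{1}{2}\right) \left(-13\right)} = \left(\left(275 + 10 \cdot 3249\right) + 2295\right) + \sqrt{2} \sqrt{\frac{13}{2}} = \left(\left(275 + 32490\right) + 2295\right) + \sqrt{2} \frac{\sqrt{26}}{2} = \left(32765 + 2295\right) + \sqrt{13} = 35060 + \sqrt{13}$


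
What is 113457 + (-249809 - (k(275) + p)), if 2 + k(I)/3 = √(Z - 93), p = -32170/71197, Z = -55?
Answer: -9707393992/71197 - 6*I*√37 ≈ -1.3635e+5 - 36.497*I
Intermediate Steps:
p = -32170/71197 (p = -32170*1/71197 = -32170/71197 ≈ -0.45184)
k(I) = -6 + 6*I*√37 (k(I) = -6 + 3*√(-55 - 93) = -6 + 3*√(-148) = -6 + 3*(2*I*√37) = -6 + 6*I*√37)
113457 + (-249809 - (k(275) + p)) = 113457 + (-249809 - ((-6 + 6*I*√37) - 32170/71197)) = 113457 + (-249809 - (-459352/71197 + 6*I*√37)) = 113457 + (-249809 + (459352/71197 - 6*I*√37)) = 113457 + (-17785192021/71197 - 6*I*√37) = -9707393992/71197 - 6*I*√37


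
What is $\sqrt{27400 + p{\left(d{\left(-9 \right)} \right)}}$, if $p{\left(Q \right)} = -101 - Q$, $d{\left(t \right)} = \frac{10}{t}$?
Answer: $\frac{\sqrt{245701}}{3} \approx 165.23$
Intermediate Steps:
$\sqrt{27400 + p{\left(d{\left(-9 \right)} \right)}} = \sqrt{27400 - \left(101 + \frac{10}{-9}\right)} = \sqrt{27400 - \left(101 + 10 \left(- \frac{1}{9}\right)\right)} = \sqrt{27400 - \frac{899}{9}} = \sqrt{\frac{245701}{9}} = \frac{\sqrt{245701}}{3}$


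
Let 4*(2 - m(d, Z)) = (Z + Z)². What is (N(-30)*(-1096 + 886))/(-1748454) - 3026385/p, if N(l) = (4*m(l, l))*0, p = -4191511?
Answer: 3026385/4191511 ≈ 0.72203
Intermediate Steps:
m(d, Z) = 2 - Z² (m(d, Z) = 2 - (Z + Z)²/4 = 2 - 4*Z²/4 = 2 - Z²)
N(l) = 0 (N(l) = (4*(2 - l²))*0 = (8 - 4*l²)*0 = 0)
(N(-30)*(-1096 + 886))/(-1748454) - 3026385/p = (0*(-1096 + 886))/(-1748454) - 3026385/(-4191511) = (0*(-210))*(-1/1748454) - 3026385*(-1/4191511) = 0*(-1/1748454) + 3026385/4191511 = 0 + 3026385/4191511 = 3026385/4191511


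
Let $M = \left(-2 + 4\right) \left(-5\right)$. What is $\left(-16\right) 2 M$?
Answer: $320$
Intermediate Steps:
$M = -10$ ($M = 2 \left(-5\right) = -10$)
$\left(-16\right) 2 M = \left(-16\right) 2 \left(-10\right) = \left(-32\right) \left(-10\right) = 320$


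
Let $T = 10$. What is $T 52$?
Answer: $520$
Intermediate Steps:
$T 52 = 10 \cdot 52 = 520$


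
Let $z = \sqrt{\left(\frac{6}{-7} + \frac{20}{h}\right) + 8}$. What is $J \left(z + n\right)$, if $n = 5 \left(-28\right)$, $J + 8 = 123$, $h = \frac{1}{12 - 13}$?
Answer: $-16100 + \frac{345 i \sqrt{70}}{7} \approx -16100.0 + 412.35 i$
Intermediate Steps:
$h = -1$ ($h = \frac{1}{-1} = -1$)
$J = 115$ ($J = -8 + 123 = 115$)
$n = -140$
$z = \frac{3 i \sqrt{70}}{7}$ ($z = \sqrt{\left(\frac{6}{-7} + \frac{20}{-1}\right) + 8} = \sqrt{\left(6 \left(- \frac{1}{7}\right) + 20 \left(-1\right)\right) + 8} = \sqrt{\left(- \frac{6}{7} - 20\right) + 8} = \sqrt{- \frac{146}{7} + 8} = \sqrt{- \frac{90}{7}} = \frac{3 i \sqrt{70}}{7} \approx 3.5857 i$)
$J \left(z + n\right) = 115 \left(\frac{3 i \sqrt{70}}{7} - 140\right) = 115 \left(-140 + \frac{3 i \sqrt{70}}{7}\right) = -16100 + \frac{345 i \sqrt{70}}{7}$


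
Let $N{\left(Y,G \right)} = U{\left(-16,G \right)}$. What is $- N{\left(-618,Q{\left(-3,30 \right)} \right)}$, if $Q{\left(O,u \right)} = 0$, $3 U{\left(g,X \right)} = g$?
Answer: $\frac{16}{3} \approx 5.3333$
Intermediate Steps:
$U{\left(g,X \right)} = \frac{g}{3}$
$N{\left(Y,G \right)} = - \frac{16}{3}$ ($N{\left(Y,G \right)} = \frac{1}{3} \left(-16\right) = - \frac{16}{3}$)
$- N{\left(-618,Q{\left(-3,30 \right)} \right)} = \left(-1\right) \left(- \frac{16}{3}\right) = \frac{16}{3}$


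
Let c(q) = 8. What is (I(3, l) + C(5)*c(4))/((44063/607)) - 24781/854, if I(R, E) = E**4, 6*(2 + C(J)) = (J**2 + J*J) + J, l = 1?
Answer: -3185059459/112889406 ≈ -28.214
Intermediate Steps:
C(J) = -2 + J**2/3 + J/6 (C(J) = -2 + ((J**2 + J*J) + J)/6 = -2 + ((J**2 + J**2) + J)/6 = -2 + (2*J**2 + J)/6 = -2 + (J + 2*J**2)/6 = -2 + (J**2/3 + J/6) = -2 + J**2/3 + J/6)
(I(3, l) + C(5)*c(4))/((44063/607)) - 24781/854 = (1**4 + (-2 + (1/3)*5**2 + (1/6)*5)*8)/((44063/607)) - 24781/854 = (1 + (-2 + (1/3)*25 + 5/6)*8)/((44063*(1/607))) - 24781*1/854 = (1 + (-2 + 25/3 + 5/6)*8)/(44063/607) - 24781/854 = (1 + (43/6)*8)*(607/44063) - 24781/854 = (1 + 172/3)*(607/44063) - 24781/854 = (175/3)*(607/44063) - 24781/854 = 106225/132189 - 24781/854 = -3185059459/112889406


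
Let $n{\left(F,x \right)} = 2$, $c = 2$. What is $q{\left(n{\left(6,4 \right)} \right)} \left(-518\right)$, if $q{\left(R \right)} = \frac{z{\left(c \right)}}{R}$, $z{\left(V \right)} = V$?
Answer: $-518$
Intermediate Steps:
$q{\left(R \right)} = \frac{2}{R}$
$q{\left(n{\left(6,4 \right)} \right)} \left(-518\right) = \frac{2}{2} \left(-518\right) = 2 \cdot \frac{1}{2} \left(-518\right) = 1 \left(-518\right) = -518$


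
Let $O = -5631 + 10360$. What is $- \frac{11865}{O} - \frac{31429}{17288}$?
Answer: $- \frac{353749861}{81754952} \approx -4.327$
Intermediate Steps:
$O = 4729$
$- \frac{11865}{O} - \frac{31429}{17288} = - \frac{11865}{4729} - \frac{31429}{17288} = - \frac{353749861}{81754952}$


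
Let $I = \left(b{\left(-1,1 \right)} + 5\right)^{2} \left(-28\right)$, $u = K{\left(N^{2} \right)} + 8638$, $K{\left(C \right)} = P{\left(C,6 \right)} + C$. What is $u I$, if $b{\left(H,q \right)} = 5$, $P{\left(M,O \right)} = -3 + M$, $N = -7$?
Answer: $-24452400$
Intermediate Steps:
$K{\left(C \right)} = -3 + 2 C$ ($K{\left(C \right)} = \left(-3 + C\right) + C = -3 + 2 C$)
$u = 8733$ ($u = \left(-3 + 2 \left(-7\right)^{2}\right) + 8638 = \left(-3 + 2 \cdot 49\right) + 8638 = \left(-3 + 98\right) + 8638 = 95 + 8638 = 8733$)
$I = -2800$ ($I = \left(5 + 5\right)^{2} \left(-28\right) = 10^{2} \left(-28\right) = 100 \left(-28\right) = -2800$)
$u I = 8733 \left(-2800\right) = -24452400$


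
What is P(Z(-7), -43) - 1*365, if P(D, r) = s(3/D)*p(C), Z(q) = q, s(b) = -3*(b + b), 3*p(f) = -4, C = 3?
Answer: -2579/7 ≈ -368.43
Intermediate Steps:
p(f) = -4/3 (p(f) = (⅓)*(-4) = -4/3)
s(b) = -6*b
P(D, r) = 24/D (P(D, r) = -18/D*(-4/3) = 24/D)
P(Z(-7), -43) - 1*365 = 24/(-7) - 1*365 = 24*(-⅐) - 365 = -24/7 - 365 = -2579/7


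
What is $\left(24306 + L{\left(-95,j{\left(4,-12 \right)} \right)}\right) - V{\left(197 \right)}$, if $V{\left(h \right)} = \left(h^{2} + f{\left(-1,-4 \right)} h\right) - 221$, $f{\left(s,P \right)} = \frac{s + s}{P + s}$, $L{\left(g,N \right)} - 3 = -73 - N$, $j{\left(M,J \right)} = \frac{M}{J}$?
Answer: $- \frac{216457}{15} \approx -14430.0$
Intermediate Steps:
$L{\left(g,N \right)} = -70 - N$ ($L{\left(g,N \right)} = 3 - \left(73 + N\right) = -70 - N$)
$f{\left(s,P \right)} = \frac{2 s}{P + s}$
$V{\left(h \right)} = -221 + h^{2} + \frac{2 h}{5}$ ($V{\left(h \right)} = \left(h^{2} + 2 \left(-1\right) \frac{1}{-4 - 1} h\right) - 221 = \left(h^{2} + 2 \left(-1\right) \frac{1}{-5} h\right) - 221 = \left(h^{2} + 2 \left(-1\right) \left(- \frac{1}{5}\right) h\right) - 221 = \left(h^{2} + \frac{2 h}{5}\right) - 221 = -221 + h^{2} + \frac{2 h}{5}$)
$\left(24306 + L{\left(-95,j{\left(4,-12 \right)} \right)}\right) - V{\left(197 \right)} = \left(24306 - \left(70 + \frac{4}{-12}\right)\right) - \left(-221 + 197^{2} + \frac{2}{5} \cdot 197\right) = \left(24306 - \left(70 + 4 \left(- \frac{1}{12}\right)\right)\right) - \left(-221 + 38809 + \frac{394}{5}\right) = \left(24306 - \frac{209}{3}\right) - \frac{193334}{5} = \frac{72709}{3} - \frac{193334}{5} = - \frac{216457}{15}$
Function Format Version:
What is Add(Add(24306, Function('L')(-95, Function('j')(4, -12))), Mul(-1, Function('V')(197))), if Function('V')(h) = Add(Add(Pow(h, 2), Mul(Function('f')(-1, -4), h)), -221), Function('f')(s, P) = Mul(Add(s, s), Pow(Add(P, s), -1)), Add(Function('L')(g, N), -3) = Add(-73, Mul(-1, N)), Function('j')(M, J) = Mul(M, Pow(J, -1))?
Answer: Rational(-216457, 15) ≈ -14430.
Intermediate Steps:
Function('L')(g, N) = Add(-70, Mul(-1, N)) (Function('L')(g, N) = Add(3, Add(-73, Mul(-1, N))) = Add(-70, Mul(-1, N)))
Function('f')(s, P) = Mul(2, s, Pow(Add(P, s), -1)) (Function('f')(s, P) = Mul(Mul(2, s), Pow(Add(P, s), -1)) = Mul(2, s, Pow(Add(P, s), -1)))
Function('V')(h) = Add(-221, Pow(h, 2), Mul(Rational(2, 5), h)) (Function('V')(h) = Add(Add(Pow(h, 2), Mul(Mul(2, -1, Pow(Add(-4, -1), -1)), h)), -221) = Add(Add(Pow(h, 2), Mul(Mul(2, -1, Pow(-5, -1)), h)), -221) = Add(Add(Pow(h, 2), Mul(Mul(2, -1, Rational(-1, 5)), h)), -221) = Add(Add(Pow(h, 2), Mul(Rational(2, 5), h)), -221) = Add(-221, Pow(h, 2), Mul(Rational(2, 5), h)))
Add(Add(24306, Function('L')(-95, Function('j')(4, -12))), Mul(-1, Function('V')(197))) = Add(Add(24306, Add(-70, Mul(-1, Mul(4, Pow(-12, -1))))), Mul(-1, Add(-221, Pow(197, 2), Mul(Rational(2, 5), 197)))) = Add(Add(24306, Add(-70, Mul(-1, Mul(4, Rational(-1, 12))))), Mul(-1, Add(-221, 38809, Rational(394, 5)))) = Add(Add(24306, Add(-70, Mul(-1, Rational(-1, 3)))), Mul(-1, Rational(193334, 5))) = Add(Add(24306, Add(-70, Rational(1, 3))), Rational(-193334, 5)) = Add(Add(24306, Rational(-209, 3)), Rational(-193334, 5)) = Add(Rational(72709, 3), Rational(-193334, 5)) = Rational(-216457, 15)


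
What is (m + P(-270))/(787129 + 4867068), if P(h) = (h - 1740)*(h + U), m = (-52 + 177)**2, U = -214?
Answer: 988465/5654197 ≈ 0.17482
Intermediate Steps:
m = 15625 (m = 125**2 = 15625)
P(h) = (-1740 + h)*(-214 + h) (P(h) = (h - 1740)*(h - 214) = (-1740 + h)*(-214 + h))
(m + P(-270))/(787129 + 4867068) = (15625 + (372360 + (-270)**2 - 1954*(-270)))/(787129 + 4867068) = (15625 + (372360 + 72900 + 527580))/5654197 = (15625 + 972840)*(1/5654197) = 988465*(1/5654197) = 988465/5654197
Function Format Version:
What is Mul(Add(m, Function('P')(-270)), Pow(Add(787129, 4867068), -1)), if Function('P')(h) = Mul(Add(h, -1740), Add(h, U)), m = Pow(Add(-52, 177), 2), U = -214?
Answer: Rational(988465, 5654197) ≈ 0.17482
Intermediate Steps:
m = 15625 (m = Pow(125, 2) = 15625)
Function('P')(h) = Mul(Add(-1740, h), Add(-214, h)) (Function('P')(h) = Mul(Add(h, -1740), Add(h, -214)) = Mul(Add(-1740, h), Add(-214, h)))
Mul(Add(m, Function('P')(-270)), Pow(Add(787129, 4867068), -1)) = Mul(Add(15625, Add(372360, Pow(-270, 2), Mul(-1954, -270))), Pow(Add(787129, 4867068), -1)) = Mul(Add(15625, Add(372360, 72900, 527580)), Pow(5654197, -1)) = Mul(Add(15625, 972840), Rational(1, 5654197)) = Mul(988465, Rational(1, 5654197)) = Rational(988465, 5654197)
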